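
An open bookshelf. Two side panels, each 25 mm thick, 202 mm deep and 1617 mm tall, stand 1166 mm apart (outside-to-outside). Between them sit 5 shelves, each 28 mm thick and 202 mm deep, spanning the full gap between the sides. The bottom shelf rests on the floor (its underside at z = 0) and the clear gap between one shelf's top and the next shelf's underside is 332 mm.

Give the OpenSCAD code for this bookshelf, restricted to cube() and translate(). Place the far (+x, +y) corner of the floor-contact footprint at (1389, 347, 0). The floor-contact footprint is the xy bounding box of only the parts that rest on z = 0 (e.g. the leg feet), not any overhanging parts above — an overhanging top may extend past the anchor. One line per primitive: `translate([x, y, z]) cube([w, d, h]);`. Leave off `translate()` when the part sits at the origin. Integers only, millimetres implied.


translate([223, 145, 0]) cube([25, 202, 1617]);
translate([1364, 145, 0]) cube([25, 202, 1617]);
translate([248, 145, 0]) cube([1116, 202, 28]);
translate([248, 145, 360]) cube([1116, 202, 28]);
translate([248, 145, 720]) cube([1116, 202, 28]);
translate([248, 145, 1080]) cube([1116, 202, 28]);
translate([248, 145, 1440]) cube([1116, 202, 28]);


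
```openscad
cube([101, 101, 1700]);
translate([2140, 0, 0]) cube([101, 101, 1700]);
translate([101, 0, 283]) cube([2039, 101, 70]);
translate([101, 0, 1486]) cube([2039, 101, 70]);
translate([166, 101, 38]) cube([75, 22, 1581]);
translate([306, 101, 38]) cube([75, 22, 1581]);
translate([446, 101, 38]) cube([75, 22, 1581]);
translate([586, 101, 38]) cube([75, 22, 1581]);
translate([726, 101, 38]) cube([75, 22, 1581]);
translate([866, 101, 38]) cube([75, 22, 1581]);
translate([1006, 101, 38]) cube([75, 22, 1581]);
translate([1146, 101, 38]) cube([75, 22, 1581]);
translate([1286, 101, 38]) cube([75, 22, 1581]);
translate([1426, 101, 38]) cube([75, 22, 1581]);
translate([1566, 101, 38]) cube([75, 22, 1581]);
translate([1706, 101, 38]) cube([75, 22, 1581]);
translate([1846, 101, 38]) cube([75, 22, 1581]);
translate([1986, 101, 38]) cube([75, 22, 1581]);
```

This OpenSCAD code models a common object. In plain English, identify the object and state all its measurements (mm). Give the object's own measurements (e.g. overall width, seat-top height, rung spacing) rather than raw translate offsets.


A fence section. Two 101×101 mm posts, 1700 mm tall, stand on the floor with a clear span of 2039 mm between their inner faces. Two horizontal rails of 101×70 mm section span the gap between the posts with their undersides at z = 283 mm and z = 1486 mm, flush with the posts' −y face. 14 pickets, each 75 mm wide, 22 mm thick and 1581 mm tall, are fixed to the +y face of the rails with their bottoms at z = 38 mm, spaced across the span with a 65 mm gap after the −x post and between neighbouring pickets, with 79 mm left before the +x post.


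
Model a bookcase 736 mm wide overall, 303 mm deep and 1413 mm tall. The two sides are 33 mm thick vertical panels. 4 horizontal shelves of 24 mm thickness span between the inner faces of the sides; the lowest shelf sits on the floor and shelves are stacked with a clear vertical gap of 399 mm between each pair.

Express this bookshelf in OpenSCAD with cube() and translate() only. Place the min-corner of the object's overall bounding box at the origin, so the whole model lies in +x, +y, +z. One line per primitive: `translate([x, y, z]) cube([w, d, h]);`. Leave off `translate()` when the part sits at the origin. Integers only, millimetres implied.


cube([33, 303, 1413]);
translate([703, 0, 0]) cube([33, 303, 1413]);
translate([33, 0, 0]) cube([670, 303, 24]);
translate([33, 0, 423]) cube([670, 303, 24]);
translate([33, 0, 846]) cube([670, 303, 24]);
translate([33, 0, 1269]) cube([670, 303, 24]);


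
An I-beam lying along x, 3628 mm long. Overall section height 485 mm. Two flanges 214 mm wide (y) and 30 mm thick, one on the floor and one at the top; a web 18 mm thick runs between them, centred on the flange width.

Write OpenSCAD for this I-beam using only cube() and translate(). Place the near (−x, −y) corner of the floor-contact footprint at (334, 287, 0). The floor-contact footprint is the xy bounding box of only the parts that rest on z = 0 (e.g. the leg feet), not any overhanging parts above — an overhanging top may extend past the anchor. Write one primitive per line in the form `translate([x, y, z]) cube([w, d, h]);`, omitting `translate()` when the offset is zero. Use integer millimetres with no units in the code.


translate([334, 287, 0]) cube([3628, 214, 30]);
translate([334, 385, 30]) cube([3628, 18, 425]);
translate([334, 287, 455]) cube([3628, 214, 30]);


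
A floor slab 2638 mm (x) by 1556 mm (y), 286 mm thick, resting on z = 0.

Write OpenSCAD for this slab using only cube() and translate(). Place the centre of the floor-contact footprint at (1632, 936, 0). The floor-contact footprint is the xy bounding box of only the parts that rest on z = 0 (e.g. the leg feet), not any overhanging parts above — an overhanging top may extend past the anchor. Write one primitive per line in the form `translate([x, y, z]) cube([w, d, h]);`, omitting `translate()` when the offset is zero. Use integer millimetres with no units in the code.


translate([313, 158, 0]) cube([2638, 1556, 286]);


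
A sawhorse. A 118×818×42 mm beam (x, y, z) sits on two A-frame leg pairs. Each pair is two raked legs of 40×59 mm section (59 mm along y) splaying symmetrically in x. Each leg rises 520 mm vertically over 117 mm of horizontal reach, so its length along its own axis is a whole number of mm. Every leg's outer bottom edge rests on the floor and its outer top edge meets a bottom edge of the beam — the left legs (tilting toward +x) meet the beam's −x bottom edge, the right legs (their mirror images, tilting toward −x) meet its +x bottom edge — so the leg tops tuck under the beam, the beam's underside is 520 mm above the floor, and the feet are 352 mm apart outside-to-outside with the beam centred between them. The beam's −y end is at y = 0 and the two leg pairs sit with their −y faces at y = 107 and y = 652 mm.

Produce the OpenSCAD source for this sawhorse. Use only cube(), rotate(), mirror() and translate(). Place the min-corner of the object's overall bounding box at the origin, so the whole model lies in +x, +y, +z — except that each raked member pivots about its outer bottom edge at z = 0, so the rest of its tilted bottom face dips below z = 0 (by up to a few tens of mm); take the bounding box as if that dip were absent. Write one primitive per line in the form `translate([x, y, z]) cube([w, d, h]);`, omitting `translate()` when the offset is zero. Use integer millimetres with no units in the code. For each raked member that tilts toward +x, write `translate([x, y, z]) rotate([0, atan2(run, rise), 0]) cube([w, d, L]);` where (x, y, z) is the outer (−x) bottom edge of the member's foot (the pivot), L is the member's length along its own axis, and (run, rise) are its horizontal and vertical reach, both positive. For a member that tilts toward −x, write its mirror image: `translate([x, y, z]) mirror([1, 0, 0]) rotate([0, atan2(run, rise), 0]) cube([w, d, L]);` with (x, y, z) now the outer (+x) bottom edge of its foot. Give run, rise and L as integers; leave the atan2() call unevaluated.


translate([117, 0, 520]) cube([118, 818, 42]);
translate([0, 107, 0]) rotate([0, atan2(117, 520), 0]) cube([40, 59, 533]);
translate([352, 107, 0]) mirror([1, 0, 0]) rotate([0, atan2(117, 520), 0]) cube([40, 59, 533]);
translate([0, 652, 0]) rotate([0, atan2(117, 520), 0]) cube([40, 59, 533]);
translate([352, 652, 0]) mirror([1, 0, 0]) rotate([0, atan2(117, 520), 0]) cube([40, 59, 533]);


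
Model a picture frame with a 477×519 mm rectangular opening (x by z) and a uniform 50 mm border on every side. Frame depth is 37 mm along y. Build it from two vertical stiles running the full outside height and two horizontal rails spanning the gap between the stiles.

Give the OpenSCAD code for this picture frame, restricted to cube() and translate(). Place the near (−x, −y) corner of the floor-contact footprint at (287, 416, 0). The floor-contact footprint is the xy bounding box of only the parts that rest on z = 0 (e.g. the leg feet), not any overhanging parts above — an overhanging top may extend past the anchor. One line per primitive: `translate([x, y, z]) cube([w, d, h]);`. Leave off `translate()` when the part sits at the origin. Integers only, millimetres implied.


translate([287, 416, 0]) cube([50, 37, 619]);
translate([814, 416, 0]) cube([50, 37, 619]);
translate([337, 416, 0]) cube([477, 37, 50]);
translate([337, 416, 569]) cube([477, 37, 50]);


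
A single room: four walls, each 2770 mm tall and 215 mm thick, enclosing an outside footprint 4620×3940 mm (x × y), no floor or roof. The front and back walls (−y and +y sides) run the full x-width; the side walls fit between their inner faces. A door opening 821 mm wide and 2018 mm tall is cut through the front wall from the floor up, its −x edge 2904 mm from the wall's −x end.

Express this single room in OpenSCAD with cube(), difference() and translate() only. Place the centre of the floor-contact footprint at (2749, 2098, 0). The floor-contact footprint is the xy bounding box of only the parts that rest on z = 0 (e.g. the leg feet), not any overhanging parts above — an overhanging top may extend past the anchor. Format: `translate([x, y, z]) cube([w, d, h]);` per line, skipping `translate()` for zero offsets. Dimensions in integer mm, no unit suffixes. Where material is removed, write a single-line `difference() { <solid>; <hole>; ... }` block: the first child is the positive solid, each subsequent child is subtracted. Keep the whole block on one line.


difference() { translate([439, 128, 0]) cube([4620, 215, 2770]); translate([3343, 128, 0]) cube([821, 215, 2018]); }
translate([439, 3853, 0]) cube([4620, 215, 2770]);
translate([439, 343, 0]) cube([215, 3510, 2770]);
translate([4844, 343, 0]) cube([215, 3510, 2770]);


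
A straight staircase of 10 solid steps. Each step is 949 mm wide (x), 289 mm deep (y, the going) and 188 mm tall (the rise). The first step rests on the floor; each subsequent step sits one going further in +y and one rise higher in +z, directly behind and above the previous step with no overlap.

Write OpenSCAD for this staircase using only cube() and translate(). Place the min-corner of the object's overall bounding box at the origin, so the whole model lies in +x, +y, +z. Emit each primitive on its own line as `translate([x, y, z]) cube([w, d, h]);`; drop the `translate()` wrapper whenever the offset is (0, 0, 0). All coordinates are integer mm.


cube([949, 289, 188]);
translate([0, 289, 188]) cube([949, 289, 188]);
translate([0, 578, 376]) cube([949, 289, 188]);
translate([0, 867, 564]) cube([949, 289, 188]);
translate([0, 1156, 752]) cube([949, 289, 188]);
translate([0, 1445, 940]) cube([949, 289, 188]);
translate([0, 1734, 1128]) cube([949, 289, 188]);
translate([0, 2023, 1316]) cube([949, 289, 188]);
translate([0, 2312, 1504]) cube([949, 289, 188]);
translate([0, 2601, 1692]) cube([949, 289, 188]);


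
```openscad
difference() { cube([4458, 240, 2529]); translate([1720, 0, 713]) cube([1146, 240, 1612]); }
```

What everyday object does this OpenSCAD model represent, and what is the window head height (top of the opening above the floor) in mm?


A wall with a window opening. The window head height is 2325 mm.

A wall with a rectangular opening subtracted — a window. Sill at z = 713, opening 1612 mm tall, so the head is at 713 + 1612 = 2325 mm.


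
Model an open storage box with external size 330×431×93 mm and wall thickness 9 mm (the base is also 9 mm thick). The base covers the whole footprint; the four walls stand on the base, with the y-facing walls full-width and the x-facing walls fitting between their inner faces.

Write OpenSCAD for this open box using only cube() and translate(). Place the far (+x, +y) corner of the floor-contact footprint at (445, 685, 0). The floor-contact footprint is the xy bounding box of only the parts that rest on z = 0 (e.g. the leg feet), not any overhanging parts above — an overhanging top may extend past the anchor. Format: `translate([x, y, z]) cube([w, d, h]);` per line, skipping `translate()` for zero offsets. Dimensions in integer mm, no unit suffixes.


translate([115, 254, 0]) cube([330, 431, 9]);
translate([115, 254, 9]) cube([330, 9, 84]);
translate([115, 676, 9]) cube([330, 9, 84]);
translate([115, 263, 9]) cube([9, 413, 84]);
translate([436, 263, 9]) cube([9, 413, 84]);


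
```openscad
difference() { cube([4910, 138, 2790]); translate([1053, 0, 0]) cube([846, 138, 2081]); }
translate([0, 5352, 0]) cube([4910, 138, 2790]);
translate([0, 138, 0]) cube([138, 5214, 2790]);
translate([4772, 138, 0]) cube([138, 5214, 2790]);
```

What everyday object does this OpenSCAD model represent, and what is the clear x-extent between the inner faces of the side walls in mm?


A single room. The interior width is 4634 mm.

Four walls enclosing a rectangle with a door in the front wall — a room. Outside width 4910 minus two 138 mm walls gives 4634 mm.


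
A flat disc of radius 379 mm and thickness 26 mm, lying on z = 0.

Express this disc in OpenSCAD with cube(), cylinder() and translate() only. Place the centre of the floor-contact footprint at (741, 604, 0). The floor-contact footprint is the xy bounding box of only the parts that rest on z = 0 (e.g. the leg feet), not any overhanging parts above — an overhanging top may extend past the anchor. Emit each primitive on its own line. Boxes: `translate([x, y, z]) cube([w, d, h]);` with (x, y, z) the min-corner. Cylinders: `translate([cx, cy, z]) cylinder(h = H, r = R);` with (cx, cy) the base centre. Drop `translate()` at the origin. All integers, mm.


translate([741, 604, 0]) cylinder(h = 26, r = 379);


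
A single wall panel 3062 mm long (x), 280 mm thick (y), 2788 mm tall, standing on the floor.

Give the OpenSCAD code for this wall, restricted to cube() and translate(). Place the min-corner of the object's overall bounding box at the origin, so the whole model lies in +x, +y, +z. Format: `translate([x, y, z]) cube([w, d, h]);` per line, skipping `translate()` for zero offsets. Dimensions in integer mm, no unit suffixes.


cube([3062, 280, 2788]);


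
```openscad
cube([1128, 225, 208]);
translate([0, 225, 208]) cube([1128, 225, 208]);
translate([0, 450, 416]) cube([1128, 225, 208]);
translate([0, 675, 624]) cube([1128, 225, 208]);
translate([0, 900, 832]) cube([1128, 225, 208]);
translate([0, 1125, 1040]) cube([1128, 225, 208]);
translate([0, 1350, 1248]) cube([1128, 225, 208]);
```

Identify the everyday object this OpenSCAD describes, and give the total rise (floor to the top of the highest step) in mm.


A staircase. The total rise is 1456 mm.

7 identical blocks, each offset up and back from the previous — a staircase. Each step is 208 mm tall and there are 7 of them, so the total rise is 7 × 208 = 1456 mm.


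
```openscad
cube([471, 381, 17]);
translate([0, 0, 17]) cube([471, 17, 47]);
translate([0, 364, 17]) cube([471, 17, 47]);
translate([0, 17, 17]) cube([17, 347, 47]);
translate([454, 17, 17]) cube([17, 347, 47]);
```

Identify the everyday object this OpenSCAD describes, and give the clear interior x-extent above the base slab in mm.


An open box. The internal width is 437 mm.

A 471×381 base slab with four walls standing on it — an open box. The base is 471 mm wide and the walls are 17 mm thick, so the internal width is 471 − 2 × 17 = 437 mm.


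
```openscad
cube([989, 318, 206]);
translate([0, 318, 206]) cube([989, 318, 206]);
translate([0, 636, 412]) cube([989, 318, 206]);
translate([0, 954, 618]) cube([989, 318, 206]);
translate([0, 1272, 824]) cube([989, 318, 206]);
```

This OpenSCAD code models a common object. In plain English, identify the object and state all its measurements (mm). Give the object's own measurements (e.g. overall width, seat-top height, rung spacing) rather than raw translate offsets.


A straight staircase of 5 solid steps. Each step is 989 mm wide (x), 318 mm deep (y, the going) and 206 mm tall (the rise). The first step rests on the floor; each subsequent step sits one going further in +y and one rise higher in +z, directly behind and above the previous step with no overlap.


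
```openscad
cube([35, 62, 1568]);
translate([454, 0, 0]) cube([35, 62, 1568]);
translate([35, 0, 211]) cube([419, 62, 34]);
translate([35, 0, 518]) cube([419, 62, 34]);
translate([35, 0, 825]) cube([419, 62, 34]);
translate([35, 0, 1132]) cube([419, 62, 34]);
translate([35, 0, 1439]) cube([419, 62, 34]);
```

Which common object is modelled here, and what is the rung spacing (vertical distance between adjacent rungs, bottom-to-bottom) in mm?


A ladder. The rung spacing is 307 mm.

Two tall 35×62 posts with 5 short bars between them — a ladder. Adjacent rungs sit at z = 211 and z = 518, so the spacing is 518 − 211 = 307 mm.


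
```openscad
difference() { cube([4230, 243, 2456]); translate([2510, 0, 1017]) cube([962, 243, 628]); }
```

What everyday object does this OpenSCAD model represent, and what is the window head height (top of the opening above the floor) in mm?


A wall with a window opening. The window head height is 1645 mm.

A wall with a rectangular opening subtracted — a window. Sill at z = 1017, opening 628 mm tall, so the head is at 1017 + 628 = 1645 mm.


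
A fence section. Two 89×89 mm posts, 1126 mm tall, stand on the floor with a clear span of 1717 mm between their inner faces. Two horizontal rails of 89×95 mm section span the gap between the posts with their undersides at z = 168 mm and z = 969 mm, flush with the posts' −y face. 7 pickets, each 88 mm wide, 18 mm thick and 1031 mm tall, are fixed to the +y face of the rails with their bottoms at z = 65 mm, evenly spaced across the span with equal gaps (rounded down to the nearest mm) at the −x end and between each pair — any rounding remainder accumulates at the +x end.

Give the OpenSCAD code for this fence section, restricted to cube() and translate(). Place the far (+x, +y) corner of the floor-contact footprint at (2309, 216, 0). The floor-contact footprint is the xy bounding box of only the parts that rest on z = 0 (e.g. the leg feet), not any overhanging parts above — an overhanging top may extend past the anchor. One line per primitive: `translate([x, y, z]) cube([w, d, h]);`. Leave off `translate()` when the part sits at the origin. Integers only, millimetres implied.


translate([414, 127, 0]) cube([89, 89, 1126]);
translate([2220, 127, 0]) cube([89, 89, 1126]);
translate([503, 127, 168]) cube([1717, 89, 95]);
translate([503, 127, 969]) cube([1717, 89, 95]);
translate([640, 216, 65]) cube([88, 18, 1031]);
translate([865, 216, 65]) cube([88, 18, 1031]);
translate([1090, 216, 65]) cube([88, 18, 1031]);
translate([1315, 216, 65]) cube([88, 18, 1031]);
translate([1540, 216, 65]) cube([88, 18, 1031]);
translate([1765, 216, 65]) cube([88, 18, 1031]);
translate([1990, 216, 65]) cube([88, 18, 1031]);


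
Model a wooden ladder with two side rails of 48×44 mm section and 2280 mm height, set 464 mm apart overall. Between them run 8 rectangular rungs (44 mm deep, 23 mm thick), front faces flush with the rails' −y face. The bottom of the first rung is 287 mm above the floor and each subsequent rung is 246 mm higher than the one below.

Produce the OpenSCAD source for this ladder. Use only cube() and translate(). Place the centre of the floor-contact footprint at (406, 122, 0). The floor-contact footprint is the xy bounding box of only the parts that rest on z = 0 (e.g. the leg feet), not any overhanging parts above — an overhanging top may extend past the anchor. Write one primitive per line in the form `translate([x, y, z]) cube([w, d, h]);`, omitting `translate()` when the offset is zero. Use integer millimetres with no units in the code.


translate([174, 100, 0]) cube([48, 44, 2280]);
translate([590, 100, 0]) cube([48, 44, 2280]);
translate([222, 100, 287]) cube([368, 44, 23]);
translate([222, 100, 533]) cube([368, 44, 23]);
translate([222, 100, 779]) cube([368, 44, 23]);
translate([222, 100, 1025]) cube([368, 44, 23]);
translate([222, 100, 1271]) cube([368, 44, 23]);
translate([222, 100, 1517]) cube([368, 44, 23]);
translate([222, 100, 1763]) cube([368, 44, 23]);
translate([222, 100, 2009]) cube([368, 44, 23]);


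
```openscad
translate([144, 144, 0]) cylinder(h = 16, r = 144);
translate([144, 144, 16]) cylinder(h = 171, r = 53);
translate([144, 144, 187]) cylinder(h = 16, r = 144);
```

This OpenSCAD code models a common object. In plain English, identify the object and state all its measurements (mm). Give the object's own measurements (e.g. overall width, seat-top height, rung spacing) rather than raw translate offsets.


A spool: two coaxial disc flanges of radius 144 mm and thickness 16 mm, joined by a core cylinder of radius 53 mm and height 171 mm. The lower flange rests on z = 0 and the three cylinders share a vertical axis.


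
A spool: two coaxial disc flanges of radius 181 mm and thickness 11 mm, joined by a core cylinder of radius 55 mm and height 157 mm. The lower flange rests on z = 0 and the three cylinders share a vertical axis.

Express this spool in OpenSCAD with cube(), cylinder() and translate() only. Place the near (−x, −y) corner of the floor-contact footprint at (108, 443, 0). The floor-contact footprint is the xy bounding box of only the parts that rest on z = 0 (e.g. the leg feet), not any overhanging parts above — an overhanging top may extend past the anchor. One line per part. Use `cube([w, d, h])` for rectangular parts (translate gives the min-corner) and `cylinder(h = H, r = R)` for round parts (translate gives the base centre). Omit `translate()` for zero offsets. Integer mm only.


translate([289, 624, 0]) cylinder(h = 11, r = 181);
translate([289, 624, 11]) cylinder(h = 157, r = 55);
translate([289, 624, 168]) cylinder(h = 11, r = 181);


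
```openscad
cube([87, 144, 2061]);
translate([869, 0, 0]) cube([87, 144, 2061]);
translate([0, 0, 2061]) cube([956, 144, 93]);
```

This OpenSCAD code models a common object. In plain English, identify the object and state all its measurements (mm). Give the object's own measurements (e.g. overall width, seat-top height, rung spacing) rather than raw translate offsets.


A door frame. The clear opening is 782 mm wide and 2061 mm high. Two 87 mm wide jambs, 144 mm deep, stand either side of the opening from the floor to the top of the opening. A 93 mm thick head sits across the top of both jambs, spanning the full outside width of the frame.


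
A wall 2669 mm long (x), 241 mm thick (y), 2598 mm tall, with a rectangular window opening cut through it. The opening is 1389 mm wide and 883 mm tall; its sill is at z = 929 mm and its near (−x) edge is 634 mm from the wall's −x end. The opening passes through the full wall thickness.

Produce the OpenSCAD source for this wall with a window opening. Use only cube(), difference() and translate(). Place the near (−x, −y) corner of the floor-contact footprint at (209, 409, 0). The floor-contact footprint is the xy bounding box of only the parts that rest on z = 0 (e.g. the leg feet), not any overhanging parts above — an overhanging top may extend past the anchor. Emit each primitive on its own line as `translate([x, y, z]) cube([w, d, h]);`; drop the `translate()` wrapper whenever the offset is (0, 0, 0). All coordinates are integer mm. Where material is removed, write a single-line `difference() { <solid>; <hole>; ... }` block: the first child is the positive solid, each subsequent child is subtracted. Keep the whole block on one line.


difference() { translate([209, 409, 0]) cube([2669, 241, 2598]); translate([843, 409, 929]) cube([1389, 241, 883]); }


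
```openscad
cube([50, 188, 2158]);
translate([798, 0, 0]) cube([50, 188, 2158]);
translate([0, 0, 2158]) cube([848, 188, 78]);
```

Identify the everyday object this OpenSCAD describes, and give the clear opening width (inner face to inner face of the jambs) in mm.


A door frame. The clear opening width is 748 mm.

Two 2158 mm tall posts with a header on top — a door frame. The left jamb is 50 mm wide at x = 0; the right jamb starts at x = 798. The clear opening is 798 − 50 = 748 mm.


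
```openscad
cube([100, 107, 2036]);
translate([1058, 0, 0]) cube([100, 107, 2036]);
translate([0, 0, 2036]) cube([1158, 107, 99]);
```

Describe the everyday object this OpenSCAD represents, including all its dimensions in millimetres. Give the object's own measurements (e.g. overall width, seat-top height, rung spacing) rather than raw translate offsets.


A door frame. The clear opening is 958 mm wide and 2036 mm high. Two 100 mm wide jambs, 107 mm deep, stand either side of the opening from the floor to the top of the opening. A 99 mm thick head sits across the top of both jambs, spanning the full outside width of the frame.


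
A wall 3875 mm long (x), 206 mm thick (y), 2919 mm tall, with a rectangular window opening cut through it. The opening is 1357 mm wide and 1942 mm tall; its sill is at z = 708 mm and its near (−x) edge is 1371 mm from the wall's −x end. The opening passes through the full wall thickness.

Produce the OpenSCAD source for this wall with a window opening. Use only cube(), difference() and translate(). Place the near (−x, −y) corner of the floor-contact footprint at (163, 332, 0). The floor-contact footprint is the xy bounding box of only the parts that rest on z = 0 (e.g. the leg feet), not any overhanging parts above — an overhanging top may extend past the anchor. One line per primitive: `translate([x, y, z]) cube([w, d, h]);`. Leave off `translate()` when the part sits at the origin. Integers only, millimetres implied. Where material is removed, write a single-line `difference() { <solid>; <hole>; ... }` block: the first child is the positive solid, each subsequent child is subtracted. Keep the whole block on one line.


difference() { translate([163, 332, 0]) cube([3875, 206, 2919]); translate([1534, 332, 708]) cube([1357, 206, 1942]); }


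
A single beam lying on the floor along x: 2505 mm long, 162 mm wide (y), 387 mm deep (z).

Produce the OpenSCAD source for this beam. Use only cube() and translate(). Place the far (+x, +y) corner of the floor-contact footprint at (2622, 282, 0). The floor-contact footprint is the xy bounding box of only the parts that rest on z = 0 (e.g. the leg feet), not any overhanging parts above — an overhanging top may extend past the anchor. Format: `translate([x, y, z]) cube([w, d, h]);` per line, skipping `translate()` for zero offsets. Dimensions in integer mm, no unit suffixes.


translate([117, 120, 0]) cube([2505, 162, 387]);


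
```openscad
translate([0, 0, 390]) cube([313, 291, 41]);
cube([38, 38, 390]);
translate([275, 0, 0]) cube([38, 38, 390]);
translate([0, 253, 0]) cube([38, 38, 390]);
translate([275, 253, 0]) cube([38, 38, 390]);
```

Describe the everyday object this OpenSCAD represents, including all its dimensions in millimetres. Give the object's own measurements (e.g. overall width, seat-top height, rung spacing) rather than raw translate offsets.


A simple wooden stool: a rectangular seat 313 mm (x) by 291 mm (y), 41 mm thick, top face at z = 431 mm, on four square legs, each 38×38 mm in cross-section. The legs rest on z = 0, each flush with a corner of the seat.


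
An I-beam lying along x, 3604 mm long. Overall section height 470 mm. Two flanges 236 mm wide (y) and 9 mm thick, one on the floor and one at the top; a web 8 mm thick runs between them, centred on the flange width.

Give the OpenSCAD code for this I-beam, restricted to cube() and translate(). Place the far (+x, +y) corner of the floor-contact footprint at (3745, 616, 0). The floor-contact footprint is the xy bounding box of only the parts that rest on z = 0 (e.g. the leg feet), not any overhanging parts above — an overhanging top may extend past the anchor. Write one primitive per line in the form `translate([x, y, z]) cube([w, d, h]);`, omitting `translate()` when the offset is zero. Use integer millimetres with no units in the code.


translate([141, 380, 0]) cube([3604, 236, 9]);
translate([141, 494, 9]) cube([3604, 8, 452]);
translate([141, 380, 461]) cube([3604, 236, 9]);


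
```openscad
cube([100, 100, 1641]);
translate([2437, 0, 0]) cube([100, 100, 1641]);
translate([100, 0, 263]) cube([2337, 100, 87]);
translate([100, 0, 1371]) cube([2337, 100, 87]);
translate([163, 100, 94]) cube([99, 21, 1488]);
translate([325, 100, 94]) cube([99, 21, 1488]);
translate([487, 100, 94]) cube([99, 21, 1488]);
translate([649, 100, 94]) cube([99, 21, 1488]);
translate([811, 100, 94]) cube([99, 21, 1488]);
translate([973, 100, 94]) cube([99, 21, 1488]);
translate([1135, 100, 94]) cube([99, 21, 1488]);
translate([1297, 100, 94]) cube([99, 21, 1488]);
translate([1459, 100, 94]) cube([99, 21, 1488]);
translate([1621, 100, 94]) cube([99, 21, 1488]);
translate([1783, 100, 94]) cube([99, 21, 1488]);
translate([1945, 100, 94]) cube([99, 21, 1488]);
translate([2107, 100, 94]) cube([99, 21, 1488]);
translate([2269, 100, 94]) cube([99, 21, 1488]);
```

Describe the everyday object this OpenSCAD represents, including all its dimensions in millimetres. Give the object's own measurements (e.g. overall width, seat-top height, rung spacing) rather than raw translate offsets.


A fence section. Two 100×100 mm posts, 1641 mm tall, stand on the floor with a clear span of 2337 mm between their inner faces. Two horizontal rails of 100×87 mm section span the gap between the posts with their undersides at z = 263 mm and z = 1371 mm, flush with the posts' −y face. 14 pickets, each 99 mm wide, 21 mm thick and 1488 mm tall, are fixed to the +y face of the rails with their bottoms at z = 94 mm, spaced across the span with a 63 mm gap after the −x post and between neighbouring pickets, with 69 mm left before the +x post.


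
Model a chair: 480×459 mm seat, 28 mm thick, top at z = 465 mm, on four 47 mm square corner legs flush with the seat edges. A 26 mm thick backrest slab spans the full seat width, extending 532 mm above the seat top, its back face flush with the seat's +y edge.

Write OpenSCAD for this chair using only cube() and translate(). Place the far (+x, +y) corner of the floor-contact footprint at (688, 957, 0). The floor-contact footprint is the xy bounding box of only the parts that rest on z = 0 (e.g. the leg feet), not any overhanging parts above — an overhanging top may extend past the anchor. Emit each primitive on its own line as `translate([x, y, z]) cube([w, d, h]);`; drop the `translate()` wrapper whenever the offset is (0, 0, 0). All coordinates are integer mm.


translate([208, 498, 437]) cube([480, 459, 28]);
translate([208, 498, 0]) cube([47, 47, 437]);
translate([641, 498, 0]) cube([47, 47, 437]);
translate([208, 910, 0]) cube([47, 47, 437]);
translate([641, 910, 0]) cube([47, 47, 437]);
translate([208, 931, 465]) cube([480, 26, 532]);


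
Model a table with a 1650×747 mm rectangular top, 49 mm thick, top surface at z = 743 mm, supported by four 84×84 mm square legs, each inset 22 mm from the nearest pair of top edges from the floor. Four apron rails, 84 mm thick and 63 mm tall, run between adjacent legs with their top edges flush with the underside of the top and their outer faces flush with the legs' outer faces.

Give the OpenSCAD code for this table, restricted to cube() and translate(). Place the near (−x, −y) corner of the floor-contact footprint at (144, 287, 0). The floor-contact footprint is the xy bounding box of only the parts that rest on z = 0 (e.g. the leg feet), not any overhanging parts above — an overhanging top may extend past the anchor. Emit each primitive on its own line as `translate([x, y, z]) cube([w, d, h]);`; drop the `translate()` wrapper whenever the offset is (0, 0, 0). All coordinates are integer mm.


translate([122, 265, 694]) cube([1650, 747, 49]);
translate([144, 287, 0]) cube([84, 84, 694]);
translate([1666, 287, 0]) cube([84, 84, 694]);
translate([144, 906, 0]) cube([84, 84, 694]);
translate([1666, 906, 0]) cube([84, 84, 694]);
translate([228, 287, 631]) cube([1438, 84, 63]);
translate([228, 906, 631]) cube([1438, 84, 63]);
translate([144, 371, 631]) cube([84, 535, 63]);
translate([1666, 371, 631]) cube([84, 535, 63]);


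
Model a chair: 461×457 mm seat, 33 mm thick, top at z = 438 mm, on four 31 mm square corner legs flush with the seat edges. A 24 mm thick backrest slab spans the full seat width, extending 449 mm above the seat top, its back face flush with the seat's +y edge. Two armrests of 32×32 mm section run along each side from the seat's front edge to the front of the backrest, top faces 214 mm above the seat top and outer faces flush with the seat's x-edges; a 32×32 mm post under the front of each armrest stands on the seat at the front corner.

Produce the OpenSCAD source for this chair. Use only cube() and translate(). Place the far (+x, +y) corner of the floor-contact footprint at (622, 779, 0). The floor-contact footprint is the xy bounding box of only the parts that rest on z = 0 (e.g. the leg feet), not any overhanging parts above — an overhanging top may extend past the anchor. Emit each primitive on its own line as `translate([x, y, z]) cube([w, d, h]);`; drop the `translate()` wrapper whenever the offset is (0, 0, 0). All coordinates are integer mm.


translate([161, 322, 405]) cube([461, 457, 33]);
translate([161, 322, 0]) cube([31, 31, 405]);
translate([591, 322, 0]) cube([31, 31, 405]);
translate([161, 748, 0]) cube([31, 31, 405]);
translate([591, 748, 0]) cube([31, 31, 405]);
translate([161, 755, 438]) cube([461, 24, 449]);
translate([161, 322, 620]) cube([32, 433, 32]);
translate([590, 322, 620]) cube([32, 433, 32]);
translate([161, 322, 438]) cube([32, 32, 182]);
translate([590, 322, 438]) cube([32, 32, 182]);


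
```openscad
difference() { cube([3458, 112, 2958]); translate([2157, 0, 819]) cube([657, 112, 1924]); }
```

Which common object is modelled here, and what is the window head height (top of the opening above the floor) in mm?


A wall with a window opening. The window head height is 2743 mm.

A wall with a rectangular opening subtracted — a window. Sill at z = 819, opening 1924 mm tall, so the head is at 819 + 1924 = 2743 mm.


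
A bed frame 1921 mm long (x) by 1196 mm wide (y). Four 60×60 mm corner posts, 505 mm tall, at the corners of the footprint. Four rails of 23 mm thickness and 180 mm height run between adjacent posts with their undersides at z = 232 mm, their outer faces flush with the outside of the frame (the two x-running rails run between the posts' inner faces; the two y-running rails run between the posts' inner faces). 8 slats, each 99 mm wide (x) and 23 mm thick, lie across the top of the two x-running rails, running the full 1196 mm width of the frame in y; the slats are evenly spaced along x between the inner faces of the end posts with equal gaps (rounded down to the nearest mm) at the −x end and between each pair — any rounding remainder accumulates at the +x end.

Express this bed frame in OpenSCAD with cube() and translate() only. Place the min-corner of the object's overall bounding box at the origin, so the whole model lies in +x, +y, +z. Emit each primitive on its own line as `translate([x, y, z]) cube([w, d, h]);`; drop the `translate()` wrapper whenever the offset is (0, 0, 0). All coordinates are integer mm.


cube([60, 60, 505]);
translate([0, 1136, 0]) cube([60, 60, 505]);
translate([1861, 0, 0]) cube([60, 60, 505]);
translate([1861, 1136, 0]) cube([60, 60, 505]);
translate([60, 0, 232]) cube([1801, 23, 180]);
translate([60, 1173, 232]) cube([1801, 23, 180]);
translate([0, 60, 232]) cube([23, 1076, 180]);
translate([1898, 60, 232]) cube([23, 1076, 180]);
translate([172, 0, 412]) cube([99, 1196, 23]);
translate([383, 0, 412]) cube([99, 1196, 23]);
translate([594, 0, 412]) cube([99, 1196, 23]);
translate([805, 0, 412]) cube([99, 1196, 23]);
translate([1016, 0, 412]) cube([99, 1196, 23]);
translate([1227, 0, 412]) cube([99, 1196, 23]);
translate([1438, 0, 412]) cube([99, 1196, 23]);
translate([1649, 0, 412]) cube([99, 1196, 23]);


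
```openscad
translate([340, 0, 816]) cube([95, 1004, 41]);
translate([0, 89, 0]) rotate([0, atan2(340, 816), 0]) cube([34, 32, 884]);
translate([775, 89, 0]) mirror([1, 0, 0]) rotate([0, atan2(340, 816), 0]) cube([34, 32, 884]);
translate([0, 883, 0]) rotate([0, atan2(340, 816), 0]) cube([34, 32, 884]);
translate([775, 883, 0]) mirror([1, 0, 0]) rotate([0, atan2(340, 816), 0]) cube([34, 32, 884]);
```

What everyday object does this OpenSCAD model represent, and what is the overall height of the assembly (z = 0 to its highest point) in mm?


A sawhorse. The overall height is 857 mm.

A beam across two mirrored pairs of raked legs — a sawhorse. The beam's underside is at z = 816 (matching the legs' vertical rise in atan2(340, 816)) and the beam is 41 mm tall, so its top is at 816 + 41 = 857 mm. The raked legs top out at the beam's underside, so that is the highest point.


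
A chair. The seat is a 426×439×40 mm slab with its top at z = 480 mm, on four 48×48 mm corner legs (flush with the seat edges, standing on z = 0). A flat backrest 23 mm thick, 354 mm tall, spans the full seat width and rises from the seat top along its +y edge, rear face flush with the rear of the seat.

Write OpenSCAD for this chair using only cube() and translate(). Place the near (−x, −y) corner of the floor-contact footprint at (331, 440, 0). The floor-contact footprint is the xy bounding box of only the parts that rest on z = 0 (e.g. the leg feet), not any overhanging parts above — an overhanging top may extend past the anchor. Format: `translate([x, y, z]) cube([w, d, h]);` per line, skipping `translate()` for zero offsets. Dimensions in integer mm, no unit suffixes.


translate([331, 440, 440]) cube([426, 439, 40]);
translate([331, 440, 0]) cube([48, 48, 440]);
translate([709, 440, 0]) cube([48, 48, 440]);
translate([331, 831, 0]) cube([48, 48, 440]);
translate([709, 831, 0]) cube([48, 48, 440]);
translate([331, 856, 480]) cube([426, 23, 354]);


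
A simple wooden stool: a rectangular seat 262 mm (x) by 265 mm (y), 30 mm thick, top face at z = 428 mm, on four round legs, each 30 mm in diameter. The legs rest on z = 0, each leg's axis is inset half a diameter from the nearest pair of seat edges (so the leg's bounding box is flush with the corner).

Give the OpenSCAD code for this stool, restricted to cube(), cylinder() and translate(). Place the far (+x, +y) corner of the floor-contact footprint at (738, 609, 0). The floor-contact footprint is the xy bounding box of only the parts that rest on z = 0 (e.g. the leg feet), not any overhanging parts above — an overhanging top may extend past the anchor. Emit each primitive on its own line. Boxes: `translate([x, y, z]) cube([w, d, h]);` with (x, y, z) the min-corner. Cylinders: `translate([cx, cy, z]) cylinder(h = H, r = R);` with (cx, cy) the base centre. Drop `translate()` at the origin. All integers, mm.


translate([476, 344, 398]) cube([262, 265, 30]);
translate([491, 359, 0]) cylinder(h = 398, r = 15);
translate([723, 359, 0]) cylinder(h = 398, r = 15);
translate([491, 594, 0]) cylinder(h = 398, r = 15);
translate([723, 594, 0]) cylinder(h = 398, r = 15);


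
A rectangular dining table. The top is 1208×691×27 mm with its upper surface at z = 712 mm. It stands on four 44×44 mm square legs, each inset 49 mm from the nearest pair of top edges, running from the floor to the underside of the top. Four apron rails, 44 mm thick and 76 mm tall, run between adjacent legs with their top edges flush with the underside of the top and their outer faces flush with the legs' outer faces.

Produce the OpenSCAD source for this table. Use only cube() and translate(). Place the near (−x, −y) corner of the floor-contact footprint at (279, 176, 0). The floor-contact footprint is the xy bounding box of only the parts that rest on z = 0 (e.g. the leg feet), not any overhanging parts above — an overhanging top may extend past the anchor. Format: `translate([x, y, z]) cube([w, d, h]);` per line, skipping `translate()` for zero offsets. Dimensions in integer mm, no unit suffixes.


translate([230, 127, 685]) cube([1208, 691, 27]);
translate([279, 176, 0]) cube([44, 44, 685]);
translate([1345, 176, 0]) cube([44, 44, 685]);
translate([279, 725, 0]) cube([44, 44, 685]);
translate([1345, 725, 0]) cube([44, 44, 685]);
translate([323, 176, 609]) cube([1022, 44, 76]);
translate([323, 725, 609]) cube([1022, 44, 76]);
translate([279, 220, 609]) cube([44, 505, 76]);
translate([1345, 220, 609]) cube([44, 505, 76]);
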